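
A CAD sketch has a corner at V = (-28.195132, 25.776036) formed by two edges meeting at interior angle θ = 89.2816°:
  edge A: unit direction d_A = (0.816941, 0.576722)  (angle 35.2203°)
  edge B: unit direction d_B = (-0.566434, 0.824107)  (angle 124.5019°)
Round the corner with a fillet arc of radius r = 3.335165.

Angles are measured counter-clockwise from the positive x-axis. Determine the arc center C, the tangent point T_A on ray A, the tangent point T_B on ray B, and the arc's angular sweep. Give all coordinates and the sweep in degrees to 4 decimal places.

bisector direction at 79.8611° = (0.176035,0.984384)
center distance |VC| = r/sin(θ/2) = 3.335165/sin(44.6408°) = 4.746485
C = V + |VC|·bis = (-27.3596,30.4484)
T_A = V + ((C−V)·d_A)·d_A = V + 3.3772·d_A = (-25.4361,27.7238)
T_B = V + ((C−V)·d_B)·d_B = V + 3.3772·d_B = (-30.1081,28.5593)
sweep = 180° − θ = 90.7184°

center=(-27.3596,30.4484) T_A=(-25.4361,27.7238) T_B=(-30.1081,28.5593) sweep=90.7184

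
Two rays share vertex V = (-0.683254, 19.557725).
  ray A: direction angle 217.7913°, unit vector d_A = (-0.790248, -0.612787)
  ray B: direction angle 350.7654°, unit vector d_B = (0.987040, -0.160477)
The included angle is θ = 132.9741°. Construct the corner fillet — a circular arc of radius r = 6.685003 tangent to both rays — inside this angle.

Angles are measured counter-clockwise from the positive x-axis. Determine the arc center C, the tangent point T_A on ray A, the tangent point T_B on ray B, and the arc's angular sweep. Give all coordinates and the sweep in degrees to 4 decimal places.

center=(1.1148,12.4926) T_A=(-2.9817,17.7754) T_B=(2.1876,19.0910) sweep=47.0259

bisector direction at 284.2783° = (0.246633,-0.969109)
center distance |VC| = r/sin(θ/2) = 6.685003/sin(66.4870°) = 7.290319
C = V + |VC|·bis = (1.1148,12.4926)
T_A = V + ((C−V)·d_A)·d_A = V + 2.9085·d_A = (-2.9817,17.7754)
T_B = V + ((C−V)·d_B)·d_B = V + 2.9085·d_B = (2.1876,19.0910)
sweep = 180° − θ = 47.0259°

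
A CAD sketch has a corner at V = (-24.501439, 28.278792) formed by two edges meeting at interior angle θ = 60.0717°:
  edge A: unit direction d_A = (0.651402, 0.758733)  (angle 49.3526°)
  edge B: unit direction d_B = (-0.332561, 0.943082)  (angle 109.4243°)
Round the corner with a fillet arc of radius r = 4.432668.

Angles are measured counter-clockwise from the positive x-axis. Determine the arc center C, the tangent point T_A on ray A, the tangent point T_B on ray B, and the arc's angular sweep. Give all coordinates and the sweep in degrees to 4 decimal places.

bisector direction at 79.3885° = (0.184149,0.982898)
center distance |VC| = r/sin(θ/2) = 4.432668/sin(30.0358°) = 8.855740
C = V + |VC|·bis = (-22.8707,36.9831)
T_A = V + ((C−V)·d_A)·d_A = V + 7.6665·d_A = (-19.5074,34.0956)
T_B = V + ((C−V)·d_B)·d_B = V + 7.6665·d_B = (-27.0510,35.5090)
sweep = 180° − θ = 119.9283°

center=(-22.8707,36.9831) T_A=(-19.5074,34.0956) T_B=(-27.0510,35.5090) sweep=119.9283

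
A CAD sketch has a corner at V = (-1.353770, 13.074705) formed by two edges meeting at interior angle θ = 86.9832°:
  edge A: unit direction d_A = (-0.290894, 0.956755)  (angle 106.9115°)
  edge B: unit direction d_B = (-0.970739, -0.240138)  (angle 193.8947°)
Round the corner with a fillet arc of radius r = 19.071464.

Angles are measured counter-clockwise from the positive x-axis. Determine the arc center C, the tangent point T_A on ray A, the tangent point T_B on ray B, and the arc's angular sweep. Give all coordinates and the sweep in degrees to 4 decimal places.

center=(-25.4483,26.7606) T_A=(-7.2016,32.3084) T_B=(-20.8686,8.2472) sweep=93.0168

bisector direction at 150.4031° = (-0.869522,0.493895)
center distance |VC| = r/sin(θ/2) = 19.071464/sin(43.4916°) = 27.710154
C = V + |VC|·bis = (-25.4483,26.7606)
T_A = V + ((C−V)·d_A)·d_A = V + 20.1030·d_A = (-7.2016,32.3084)
T_B = V + ((C−V)·d_B)·d_B = V + 20.1030·d_B = (-20.8686,8.2472)
sweep = 180° − θ = 93.0168°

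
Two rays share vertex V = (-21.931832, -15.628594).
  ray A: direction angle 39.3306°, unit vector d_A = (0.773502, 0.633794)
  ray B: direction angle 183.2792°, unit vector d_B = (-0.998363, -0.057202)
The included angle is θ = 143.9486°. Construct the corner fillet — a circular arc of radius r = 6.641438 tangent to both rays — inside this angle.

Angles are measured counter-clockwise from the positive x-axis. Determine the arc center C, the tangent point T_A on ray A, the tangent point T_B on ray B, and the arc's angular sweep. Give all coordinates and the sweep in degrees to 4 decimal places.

center=(-24.4694,-9.1217) T_A=(-20.2601,-14.2588) T_B=(-24.0895,-15.7522) sweep=36.0514

bisector direction at 111.3049° = (-0.363331,0.931660)
center distance |VC| = r/sin(θ/2) = 6.641438/sin(71.9743°) = 6.984240
C = V + |VC|·bis = (-24.4694,-9.1217)
T_A = V + ((C−V)·d_A)·d_A = V + 2.1612·d_A = (-20.2601,-14.2588)
T_B = V + ((C−V)·d_B)·d_B = V + 2.1612·d_B = (-24.0895,-15.7522)
sweep = 180° − θ = 36.0514°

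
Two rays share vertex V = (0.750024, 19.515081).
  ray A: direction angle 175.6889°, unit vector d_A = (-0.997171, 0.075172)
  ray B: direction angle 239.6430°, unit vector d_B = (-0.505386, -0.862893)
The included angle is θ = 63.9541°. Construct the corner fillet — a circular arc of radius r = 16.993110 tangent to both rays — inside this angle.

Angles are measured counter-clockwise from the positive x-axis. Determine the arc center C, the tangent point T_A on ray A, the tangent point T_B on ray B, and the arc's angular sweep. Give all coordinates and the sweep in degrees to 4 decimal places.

bisector direction at 207.6659° = (-0.885670,-0.464316)
center distance |VC| = r/sin(θ/2) = 16.993110/sin(31.9770°) = 32.087928
C = V + |VC|·bis = (-27.6693,4.6161)
T_A = V + ((C−V)·d_A)·d_A = V + 27.2189·d_A = (-26.3919,21.5612)
T_B = V + ((C−V)·d_B)·d_B = V + 27.2189·d_B = (-13.0060,-3.9719)
sweep = 180° − θ = 116.0459°

center=(-27.6693,4.6161) T_A=(-26.3919,21.5612) T_B=(-13.0060,-3.9719) sweep=116.0459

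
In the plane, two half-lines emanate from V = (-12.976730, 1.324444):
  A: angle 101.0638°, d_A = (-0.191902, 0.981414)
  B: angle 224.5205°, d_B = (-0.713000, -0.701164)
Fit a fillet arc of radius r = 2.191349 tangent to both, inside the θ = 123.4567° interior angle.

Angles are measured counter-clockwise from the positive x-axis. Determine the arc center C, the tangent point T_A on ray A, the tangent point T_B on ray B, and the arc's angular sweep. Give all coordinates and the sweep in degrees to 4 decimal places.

bisector direction at 162.7921° = (-0.955238,0.295839)
center distance |VC| = r/sin(θ/2) = 2.191349/sin(61.7283°) = 2.488157
C = V + |VC|·bis = (-15.3535,2.0605)
T_A = V + ((C−V)·d_A)·d_A = V + 1.1785·d_A = (-13.2029,2.4811)
T_B = V + ((C−V)·d_B)·d_B = V + 1.1785·d_B = (-13.8170,0.4981)
sweep = 180° − θ = 56.5433°

center=(-15.3535,2.0605) T_A=(-13.2029,2.4811) T_B=(-13.8170,0.4981) sweep=56.5433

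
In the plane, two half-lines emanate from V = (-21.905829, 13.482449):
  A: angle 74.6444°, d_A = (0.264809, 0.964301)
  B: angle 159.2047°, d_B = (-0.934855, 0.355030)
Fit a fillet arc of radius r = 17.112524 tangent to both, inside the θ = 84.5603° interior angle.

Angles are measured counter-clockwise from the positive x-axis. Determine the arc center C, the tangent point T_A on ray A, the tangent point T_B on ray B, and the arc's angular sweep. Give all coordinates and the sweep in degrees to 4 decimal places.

center=(-33.4239,36.1617) T_A=(-16.9223,31.6301) T_B=(-39.4993,20.1639) sweep=95.4397

bisector direction at 116.9246° = (-0.452817,0.891604)
center distance |VC| = r/sin(θ/2) = 17.112524/sin(42.2801°) = 25.436441
C = V + |VC|·bis = (-33.4239,36.1617)
T_A = V + ((C−V)·d_A)·d_A = V + 18.8195·d_A = (-16.9223,31.6301)
T_B = V + ((C−V)·d_B)·d_B = V + 18.8195·d_B = (-39.4993,20.1639)
sweep = 180° − θ = 95.4397°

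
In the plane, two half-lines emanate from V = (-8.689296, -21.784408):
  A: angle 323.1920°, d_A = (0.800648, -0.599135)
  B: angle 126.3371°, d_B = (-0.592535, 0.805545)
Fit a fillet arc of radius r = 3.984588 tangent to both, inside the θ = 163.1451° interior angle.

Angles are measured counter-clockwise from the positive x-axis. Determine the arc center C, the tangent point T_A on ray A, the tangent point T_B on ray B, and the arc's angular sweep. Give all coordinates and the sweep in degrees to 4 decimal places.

bisector direction at 44.7646° = (0.710007,0.704195)
center distance |VC| = r/sin(θ/2) = 3.984588/sin(81.5726°) = 4.028082
C = V + |VC|·bis = (-5.8293,-18.9479)
T_A = V + ((C−V)·d_A)·d_A = V + 0.5903·d_A = (-8.2166,-22.1381)
T_B = V + ((C−V)·d_B)·d_B = V + 0.5903·d_B = (-9.0391,-21.3089)
sweep = 180° − θ = 16.8549°

center=(-5.8293,-18.9479) T_A=(-8.2166,-22.1381) T_B=(-9.0391,-21.3089) sweep=16.8549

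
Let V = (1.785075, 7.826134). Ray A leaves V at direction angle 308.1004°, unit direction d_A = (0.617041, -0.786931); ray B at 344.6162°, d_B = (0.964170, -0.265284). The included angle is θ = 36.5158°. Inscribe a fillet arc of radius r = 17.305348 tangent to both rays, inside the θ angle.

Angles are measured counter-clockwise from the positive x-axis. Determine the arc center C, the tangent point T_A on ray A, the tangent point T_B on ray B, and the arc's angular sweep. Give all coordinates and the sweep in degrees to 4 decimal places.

bisector direction at 326.3583° = (0.832518,-0.553998)
center distance |VC| = r/sin(θ/2) = 17.305348/sin(18.2579°) = 55.236636
C = V + |VC|·bis = (47.7706,-22.7748)
T_A = V + ((C−V)·d_A)·d_A = V + 52.4558·d_A = (34.1525,-33.4529)
T_B = V + ((C−V)·d_B)·d_B = V + 52.4558·d_B = (52.3614,-6.0895)
sweep = 180° − θ = 143.4842°

center=(47.7706,-22.7748) T_A=(34.1525,-33.4529) T_B=(52.3614,-6.0895) sweep=143.4842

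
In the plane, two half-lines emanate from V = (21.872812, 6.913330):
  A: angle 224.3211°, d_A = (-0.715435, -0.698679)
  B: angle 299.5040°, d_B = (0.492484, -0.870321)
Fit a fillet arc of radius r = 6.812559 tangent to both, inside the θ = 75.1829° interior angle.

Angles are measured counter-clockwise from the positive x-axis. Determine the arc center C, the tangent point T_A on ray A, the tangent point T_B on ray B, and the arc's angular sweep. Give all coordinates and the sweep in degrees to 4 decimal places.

center=(20.3017,-4.1432) T_A=(15.5419,0.7307) T_B=(26.2308,-0.7882) sweep=104.8171

bisector direction at 261.9126° = (-0.140684,-0.990054)
center distance |VC| = r/sin(θ/2) = 6.812559/sin(37.5915°) = 11.167637
C = V + |VC|·bis = (20.3017,-4.1432)
T_A = V + ((C−V)·d_A)·d_A = V + 8.8490·d_A = (15.5419,0.7307)
T_B = V + ((C−V)·d_B)·d_B = V + 8.8490·d_B = (26.2308,-0.7882)
sweep = 180° − θ = 104.8171°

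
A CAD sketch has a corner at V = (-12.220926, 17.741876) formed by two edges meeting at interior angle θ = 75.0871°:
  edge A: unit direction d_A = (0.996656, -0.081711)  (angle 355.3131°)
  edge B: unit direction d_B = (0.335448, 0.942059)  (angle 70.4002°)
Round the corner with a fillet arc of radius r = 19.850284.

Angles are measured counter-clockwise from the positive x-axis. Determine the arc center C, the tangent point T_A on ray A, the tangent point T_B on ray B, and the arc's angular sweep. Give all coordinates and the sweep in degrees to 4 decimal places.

bisector direction at 32.8567° = (0.840031,0.542539)
center distance |VC| = r/sin(θ/2) = 19.850284/sin(37.5436°) = 32.575398
C = V + |VC|·bis = (15.1434,35.4153)
T_A = V + ((C−V)·d_A)·d_A = V + 25.8287·d_A = (13.5214,15.6314)
T_B = V + ((C−V)·d_B)·d_B = V + 25.8287·d_B = (-3.5567,42.0740)
sweep = 180° − θ = 104.9129°

center=(15.1434,35.4153) T_A=(13.5214,15.6314) T_B=(-3.5567,42.0740) sweep=104.9129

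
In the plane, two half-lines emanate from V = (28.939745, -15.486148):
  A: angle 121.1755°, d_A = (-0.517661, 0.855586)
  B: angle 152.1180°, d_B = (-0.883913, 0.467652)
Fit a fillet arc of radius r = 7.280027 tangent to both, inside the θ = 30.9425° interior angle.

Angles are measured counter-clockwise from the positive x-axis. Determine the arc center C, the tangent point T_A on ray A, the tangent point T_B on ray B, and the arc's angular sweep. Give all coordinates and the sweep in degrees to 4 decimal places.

center=(9.0954,3.2490) T_A=(15.3241,7.0176) T_B=(5.6909,-3.1859) sweep=149.0575

bisector direction at 136.6468° = (-0.727135,0.686494)
center distance |VC| = r/sin(θ/2) = 7.280027/sin(15.4712°) = 27.291081
C = V + |VC|·bis = (9.0954,3.2490)
T_A = V + ((C−V)·d_A)·d_A = V + 26.3022·d_A = (15.3241,7.0176)
T_B = V + ((C−V)·d_B)·d_B = V + 26.3022·d_B = (5.6909,-3.1859)
sweep = 180° − θ = 149.0575°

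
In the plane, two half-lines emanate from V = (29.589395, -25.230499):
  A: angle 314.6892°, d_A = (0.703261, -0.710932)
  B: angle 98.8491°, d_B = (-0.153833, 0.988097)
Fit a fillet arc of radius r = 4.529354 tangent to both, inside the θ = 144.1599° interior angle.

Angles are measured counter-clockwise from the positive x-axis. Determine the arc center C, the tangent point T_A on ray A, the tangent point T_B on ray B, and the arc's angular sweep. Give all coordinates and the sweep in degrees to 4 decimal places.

bisector direction at 26.7692° = (0.892828,0.450397)
center distance |VC| = r/sin(θ/2) = 4.529354/sin(72.0799°) = 4.760291
C = V + |VC|·bis = (33.8395,-23.0865)
T_A = V + ((C−V)·d_A)·d_A = V + 1.4647·d_A = (30.6195,-26.2718)
T_B = V + ((C−V)·d_B)·d_B = V + 1.4647·d_B = (29.3641,-23.7832)
sweep = 180° − θ = 35.8401°

center=(33.8395,-23.0865) T_A=(30.6195,-26.2718) T_B=(29.3641,-23.7832) sweep=35.8401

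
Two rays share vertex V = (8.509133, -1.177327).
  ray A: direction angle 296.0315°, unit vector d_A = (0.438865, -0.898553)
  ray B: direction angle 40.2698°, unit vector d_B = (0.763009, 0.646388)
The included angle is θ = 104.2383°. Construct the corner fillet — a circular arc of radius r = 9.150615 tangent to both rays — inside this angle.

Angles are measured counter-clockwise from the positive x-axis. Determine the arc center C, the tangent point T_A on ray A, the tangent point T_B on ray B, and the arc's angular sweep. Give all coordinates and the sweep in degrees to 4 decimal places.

center=(19.8556,-3.5579) T_A=(11.6333,-7.5738) T_B=(13.9407,3.4241) sweep=75.7617

bisector direction at 348.1506° = (0.978691,-0.205339)
center distance |VC| = r/sin(θ/2) = 9.150615/sin(52.1191°) = 11.593486
C = V + |VC|·bis = (19.8556,-3.5579)
T_A = V + ((C−V)·d_A)·d_A = V + 7.1186·d_A = (11.6333,-7.5738)
T_B = V + ((C−V)·d_B)·d_B = V + 7.1186·d_B = (13.9407,3.4241)
sweep = 180° − θ = 75.7617°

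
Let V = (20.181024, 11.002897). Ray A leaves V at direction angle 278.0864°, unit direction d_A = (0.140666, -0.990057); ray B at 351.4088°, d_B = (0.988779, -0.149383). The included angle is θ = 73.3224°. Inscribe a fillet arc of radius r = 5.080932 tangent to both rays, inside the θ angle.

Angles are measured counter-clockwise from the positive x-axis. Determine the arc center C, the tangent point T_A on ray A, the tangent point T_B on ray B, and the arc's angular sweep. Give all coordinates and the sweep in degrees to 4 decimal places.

center=(26.1717,4.9592) T_A=(21.1412,4.2445) T_B=(26.9307,9.9832) sweep=106.6776

bisector direction at 314.7476° = (0.703985,-0.710215)
center distance |VC| = r/sin(θ/2) = 5.080932/sin(36.6612°) = 8.509604
C = V + |VC|·bis = (26.1717,4.9592)
T_A = V + ((C−V)·d_A)·d_A = V + 6.8262·d_A = (21.1412,4.2445)
T_B = V + ((C−V)·d_B)·d_B = V + 6.8262·d_B = (26.9307,9.9832)
sweep = 180° − θ = 106.6776°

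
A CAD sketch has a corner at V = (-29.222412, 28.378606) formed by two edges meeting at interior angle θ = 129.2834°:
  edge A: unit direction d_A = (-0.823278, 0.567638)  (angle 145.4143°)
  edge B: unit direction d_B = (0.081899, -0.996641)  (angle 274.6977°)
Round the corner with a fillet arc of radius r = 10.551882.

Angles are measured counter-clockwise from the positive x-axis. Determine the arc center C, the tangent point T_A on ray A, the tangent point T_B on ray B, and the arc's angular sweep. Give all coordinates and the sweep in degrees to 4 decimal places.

bisector direction at 210.0560° = (-0.865536,-0.500846)
center distance |VC| = r/sin(θ/2) = 10.551882/sin(64.6417°) = 11.676993
C = V + |VC|·bis = (-39.3293,22.5302)
T_A = V + ((C−V)·d_A)·d_A = V + 5.0010·d_A = (-33.3396,31.2174)
T_B = V + ((C−V)·d_B)·d_B = V + 5.0010·d_B = (-28.8128,23.3944)
sweep = 180° − θ = 50.7166°

center=(-39.3293,22.5302) T_A=(-33.3396,31.2174) T_B=(-28.8128,23.3944) sweep=50.7166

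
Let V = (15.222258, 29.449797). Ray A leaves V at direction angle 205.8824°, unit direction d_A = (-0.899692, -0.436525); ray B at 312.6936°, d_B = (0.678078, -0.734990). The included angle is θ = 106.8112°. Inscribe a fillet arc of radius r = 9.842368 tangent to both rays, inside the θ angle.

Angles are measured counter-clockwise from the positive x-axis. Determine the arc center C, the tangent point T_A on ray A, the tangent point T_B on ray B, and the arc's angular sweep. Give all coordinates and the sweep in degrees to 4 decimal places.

bisector direction at 259.2880° = (-0.185872,-0.982574)
center distance |VC| = r/sin(θ/2) = 9.842368/sin(53.4056°) = 12.258893
C = V + |VC|·bis = (12.9437,17.4045)
T_A = V + ((C−V)·d_A)·d_A = V + 7.3081·d_A = (8.6472,26.2596)
T_B = V + ((C−V)·d_B)·d_B = V + 7.3081·d_B = (20.1777,24.0784)
sweep = 180° − θ = 73.1888°

center=(12.9437,17.4045) T_A=(8.6472,26.2596) T_B=(20.1777,24.0784) sweep=73.1888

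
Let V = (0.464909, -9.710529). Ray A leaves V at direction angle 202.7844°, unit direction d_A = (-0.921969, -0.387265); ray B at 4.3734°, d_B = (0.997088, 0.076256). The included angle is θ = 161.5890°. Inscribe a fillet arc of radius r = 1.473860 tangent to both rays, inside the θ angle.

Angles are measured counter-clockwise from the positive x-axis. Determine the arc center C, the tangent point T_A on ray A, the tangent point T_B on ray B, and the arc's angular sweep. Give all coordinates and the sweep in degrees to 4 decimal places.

center=(0.8155,-11.1619) T_A=(0.2447,-9.8030) T_B=(0.7031,-9.6923) sweep=18.4110

bisector direction at 283.5789° = (0.234784,-0.972048)
center distance |VC| = r/sin(θ/2) = 1.473860/sin(80.7945°) = 1.493090
C = V + |VC|·bis = (0.8155,-11.1619)
T_A = V + ((C−V)·d_A)·d_A = V + 0.2389·d_A = (0.2447,-9.8030)
T_B = V + ((C−V)·d_B)·d_B = V + 0.2389·d_B = (0.7031,-9.6923)
sweep = 180° − θ = 18.4110°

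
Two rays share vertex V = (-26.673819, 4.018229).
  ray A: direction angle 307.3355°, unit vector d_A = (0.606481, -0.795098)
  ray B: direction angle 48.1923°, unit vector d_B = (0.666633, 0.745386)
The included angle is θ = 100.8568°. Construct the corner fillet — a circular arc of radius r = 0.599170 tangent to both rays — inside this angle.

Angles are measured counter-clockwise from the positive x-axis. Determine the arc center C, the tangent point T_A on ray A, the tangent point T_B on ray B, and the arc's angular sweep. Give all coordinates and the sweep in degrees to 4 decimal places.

center=(-25.8971,3.9879) T_A=(-26.3735,3.6245) T_B=(-26.3437,4.3873) sweep=79.1432

bisector direction at 357.7639° = (0.999239,-0.039017)
center distance |VC| = r/sin(θ/2) = 0.599170/sin(50.4284°) = 0.777306
C = V + |VC|·bis = (-25.8971,3.9879)
T_A = V + ((C−V)·d_A)·d_A = V + 0.4952·d_A = (-26.3735,3.6245)
T_B = V + ((C−V)·d_B)·d_B = V + 0.4952·d_B = (-26.3437,4.3873)
sweep = 180° − θ = 79.1432°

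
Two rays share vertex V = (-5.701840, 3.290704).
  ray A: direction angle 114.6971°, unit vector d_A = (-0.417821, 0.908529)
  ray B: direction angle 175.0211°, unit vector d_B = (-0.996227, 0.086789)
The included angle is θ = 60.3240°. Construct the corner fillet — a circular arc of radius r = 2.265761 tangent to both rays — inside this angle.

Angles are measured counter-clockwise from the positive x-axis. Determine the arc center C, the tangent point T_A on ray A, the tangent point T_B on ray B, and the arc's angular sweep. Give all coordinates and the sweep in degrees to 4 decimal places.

center=(-9.3894,5.8863) T_A=(-7.3309,6.8330) T_B=(-9.5860,3.6291) sweep=119.6760

bisector direction at 144.8591° = (-0.817739,0.575589)
center distance |VC| = r/sin(θ/2) = 2.265761/sin(30.1620°) = 4.509456
C = V + |VC|·bis = (-9.3894,5.8863)
T_A = V + ((C−V)·d_A)·d_A = V + 3.8989·d_A = (-7.3309,6.8330)
T_B = V + ((C−V)·d_B)·d_B = V + 3.8989·d_B = (-9.5860,3.6291)
sweep = 180° − θ = 119.6760°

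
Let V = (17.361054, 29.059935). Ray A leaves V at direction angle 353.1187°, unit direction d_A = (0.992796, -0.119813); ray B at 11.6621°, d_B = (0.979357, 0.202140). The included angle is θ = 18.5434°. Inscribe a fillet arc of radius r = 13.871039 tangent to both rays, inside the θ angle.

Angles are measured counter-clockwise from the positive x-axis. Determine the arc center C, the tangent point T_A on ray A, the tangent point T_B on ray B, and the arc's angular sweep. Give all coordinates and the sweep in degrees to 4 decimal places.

bisector direction at 2.3904° = (0.999130,0.041708)
center distance |VC| = r/sin(θ/2) = 13.871039/sin(9.2717°) = 86.093296
C = V + |VC|·bis = (103.3794,32.6507)
T_A = V + ((C−V)·d_A)·d_A = V + 84.9685·d_A = (101.7175,18.8796)
T_B = V + ((C−V)·d_B)·d_B = V + 84.9685·d_B = (100.5755,46.2354)
sweep = 180° − θ = 161.4566°

center=(103.3794,32.6507) T_A=(101.7175,18.8796) T_B=(100.5755,46.2354) sweep=161.4566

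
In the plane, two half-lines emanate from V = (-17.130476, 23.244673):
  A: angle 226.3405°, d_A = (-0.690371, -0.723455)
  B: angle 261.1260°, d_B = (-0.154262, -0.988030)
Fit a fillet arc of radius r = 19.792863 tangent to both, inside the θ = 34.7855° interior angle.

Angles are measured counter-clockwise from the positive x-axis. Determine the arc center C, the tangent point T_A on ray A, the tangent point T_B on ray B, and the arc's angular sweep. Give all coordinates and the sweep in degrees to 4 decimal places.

bisector direction at 243.7332° = (-0.442551,-0.896743)
center distance |VC| = r/sin(θ/2) = 19.792863/sin(17.3927°) = 66.214573
C = V + |VC|·bis = (-46.4338,-36.1328)
T_A = V + ((C−V)·d_A)·d_A = V + 63.1871·d_A = (-60.7530,-22.4684)
T_B = V + ((C−V)·d_B)·d_B = V + 63.1871·d_B = (-26.8779,-39.1861)
sweep = 180° − θ = 145.2145°

center=(-46.4338,-36.1328) T_A=(-60.7530,-22.4684) T_B=(-26.8779,-39.1861) sweep=145.2145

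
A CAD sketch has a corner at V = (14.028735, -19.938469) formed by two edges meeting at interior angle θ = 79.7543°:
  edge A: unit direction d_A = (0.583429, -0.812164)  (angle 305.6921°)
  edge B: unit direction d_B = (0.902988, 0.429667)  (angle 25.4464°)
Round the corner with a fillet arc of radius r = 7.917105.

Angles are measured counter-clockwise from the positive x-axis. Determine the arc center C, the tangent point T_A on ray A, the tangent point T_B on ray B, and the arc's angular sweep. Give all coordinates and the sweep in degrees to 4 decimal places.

center=(25.9875,-23.0158) T_A=(19.5576,-27.6349) T_B=(22.5858,-15.8668) sweep=100.2457

bisector direction at 345.5692° = (0.968450,-0.249210)
center distance |VC| = r/sin(θ/2) = 7.917105/sin(39.8772°) = 12.348411
C = V + |VC|·bis = (25.9875,-23.0158)
T_A = V + ((C−V)·d_A)·d_A = V + 9.4764·d_A = (19.5576,-27.6349)
T_B = V + ((C−V)·d_B)·d_B = V + 9.4764·d_B = (22.5858,-15.8668)
sweep = 180° − θ = 100.2457°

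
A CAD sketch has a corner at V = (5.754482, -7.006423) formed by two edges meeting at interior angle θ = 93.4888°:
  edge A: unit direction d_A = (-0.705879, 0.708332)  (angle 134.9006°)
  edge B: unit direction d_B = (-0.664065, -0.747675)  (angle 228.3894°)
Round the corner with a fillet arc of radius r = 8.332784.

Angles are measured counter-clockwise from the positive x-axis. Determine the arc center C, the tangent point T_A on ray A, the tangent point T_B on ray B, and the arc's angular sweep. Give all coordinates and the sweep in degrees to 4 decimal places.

bisector direction at 181.6450° = (-0.999588,-0.028707)
center distance |VC| = r/sin(θ/2) = 8.332784/sin(46.7444°) = 11.441354
C = V + |VC|·bis = (-5.6822,-7.3349)
T_A = V + ((C−V)·d_A)·d_A = V + 7.8402·d_A = (0.2202,-1.4529)
T_B = V + ((C−V)·d_B)·d_B = V + 7.8402·d_B = (0.5481,-12.8684)
sweep = 180° − θ = 86.5112°

center=(-5.6822,-7.3349) T_A=(0.2202,-1.4529) T_B=(0.5481,-12.8684) sweep=86.5112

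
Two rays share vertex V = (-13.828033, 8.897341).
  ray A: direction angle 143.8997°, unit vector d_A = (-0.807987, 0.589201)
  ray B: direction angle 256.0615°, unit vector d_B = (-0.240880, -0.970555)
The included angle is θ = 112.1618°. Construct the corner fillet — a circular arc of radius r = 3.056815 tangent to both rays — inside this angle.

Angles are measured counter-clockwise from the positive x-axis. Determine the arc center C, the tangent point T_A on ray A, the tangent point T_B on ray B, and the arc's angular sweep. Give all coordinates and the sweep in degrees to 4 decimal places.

bisector direction at 199.9806° = (-0.939808,-0.341702)
center distance |VC| = r/sin(θ/2) = 3.056815/sin(56.0809°) = 3.683681
C = V + |VC|·bis = (-17.2900,7.6386)
T_A = V + ((C−V)·d_A)·d_A = V + 2.0556·d_A = (-15.4889,10.1085)
T_B = V + ((C−V)·d_B)·d_B = V + 2.0556·d_B = (-14.3232,6.9023)
sweep = 180° − θ = 67.8382°

center=(-17.2900,7.6386) T_A=(-15.4889,10.1085) T_B=(-14.3232,6.9023) sweep=67.8382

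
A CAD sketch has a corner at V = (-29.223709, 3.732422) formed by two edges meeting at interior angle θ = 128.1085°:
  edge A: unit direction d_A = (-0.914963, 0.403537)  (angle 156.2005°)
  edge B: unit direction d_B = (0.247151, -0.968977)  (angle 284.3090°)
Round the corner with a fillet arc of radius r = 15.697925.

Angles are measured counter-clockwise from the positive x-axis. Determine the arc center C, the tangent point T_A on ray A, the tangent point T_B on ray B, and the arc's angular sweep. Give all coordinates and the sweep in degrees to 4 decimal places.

bisector direction at 220.2548° = (-0.763179,-0.646187)
center distance |VC| = r/sin(θ/2) = 15.697925/sin(64.0542°) = 17.457488
C = V + |VC|·bis = (-42.5469,-7.5484)
T_A = V + ((C−V)·d_A)·d_A = V + 7.6380·d_A = (-36.2122,6.8146)
T_B = V + ((C−V)·d_B)·d_B = V + 7.6380·d_B = (-27.3360,-3.6686)
sweep = 180° − θ = 51.8915°

center=(-42.5469,-7.5484) T_A=(-36.2122,6.8146) T_B=(-27.3360,-3.6686) sweep=51.8915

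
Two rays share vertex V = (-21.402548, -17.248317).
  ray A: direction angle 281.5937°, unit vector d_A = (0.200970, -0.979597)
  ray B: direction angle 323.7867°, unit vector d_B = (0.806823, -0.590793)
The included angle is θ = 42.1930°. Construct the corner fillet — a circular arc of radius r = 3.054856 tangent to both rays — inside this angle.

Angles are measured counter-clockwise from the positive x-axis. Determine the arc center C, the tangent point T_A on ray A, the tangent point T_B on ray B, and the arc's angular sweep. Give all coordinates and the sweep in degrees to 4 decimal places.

center=(-16.8187,-24.3911) T_A=(-19.8112,-25.0050) T_B=(-15.0139,-21.9264) sweep=137.8070

bisector direction at 302.6902° = (0.540096,-0.841603)
center distance |VC| = r/sin(θ/2) = 3.054856/sin(21.0965°) = 8.487130
C = V + |VC|·bis = (-16.8187,-24.3911)
T_A = V + ((C−V)·d_A)·d_A = V + 7.9183·d_A = (-19.8112,-25.0050)
T_B = V + ((C−V)·d_B)·d_B = V + 7.9183·d_B = (-15.0139,-21.9264)
sweep = 180° − θ = 137.8070°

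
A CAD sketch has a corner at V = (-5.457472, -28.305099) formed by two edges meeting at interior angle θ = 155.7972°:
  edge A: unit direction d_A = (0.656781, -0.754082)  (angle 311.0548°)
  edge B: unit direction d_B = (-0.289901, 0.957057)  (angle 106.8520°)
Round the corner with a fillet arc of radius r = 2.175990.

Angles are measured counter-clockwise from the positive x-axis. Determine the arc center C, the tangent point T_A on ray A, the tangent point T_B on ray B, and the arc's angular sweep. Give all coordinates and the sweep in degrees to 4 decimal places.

center=(-3.5102,-27.2278) T_A=(-5.1511,-28.6569) T_B=(-5.5927,-27.8586) sweep=24.2028

bisector direction at 28.9534° = (0.875014,0.484098)
center distance |VC| = r/sin(θ/2) = 2.175990/sin(77.8986°) = 2.225444
C = V + |VC|·bis = (-3.5102,-27.2278)
T_A = V + ((C−V)·d_A)·d_A = V + 0.4665·d_A = (-5.1511,-28.6569)
T_B = V + ((C−V)·d_B)·d_B = V + 0.4665·d_B = (-5.5927,-27.8586)
sweep = 180° − θ = 24.2028°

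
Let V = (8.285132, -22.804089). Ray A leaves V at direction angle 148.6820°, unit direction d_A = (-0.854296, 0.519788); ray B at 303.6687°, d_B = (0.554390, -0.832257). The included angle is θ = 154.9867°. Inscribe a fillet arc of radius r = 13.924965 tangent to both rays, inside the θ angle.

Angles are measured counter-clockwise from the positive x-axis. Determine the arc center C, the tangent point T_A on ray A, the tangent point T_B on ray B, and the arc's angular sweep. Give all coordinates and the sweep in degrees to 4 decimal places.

bisector direction at 226.1753° = (-0.692454,-0.721462)
center distance |VC| = r/sin(θ/2) = 13.924965/sin(77.4934°) = 14.263423
C = V + |VC|·bis = (-1.5916,-33.0946)
T_A = V + ((C−V)·d_A)·d_A = V + 3.0888·d_A = (5.6464,-21.1986)
T_B = V + ((C−V)·d_B)·d_B = V + 3.0888·d_B = (9.9975,-25.3748)
sweep = 180° − θ = 25.0133°

center=(-1.5916,-33.0946) T_A=(5.6464,-21.1986) T_B=(9.9975,-25.3748) sweep=25.0133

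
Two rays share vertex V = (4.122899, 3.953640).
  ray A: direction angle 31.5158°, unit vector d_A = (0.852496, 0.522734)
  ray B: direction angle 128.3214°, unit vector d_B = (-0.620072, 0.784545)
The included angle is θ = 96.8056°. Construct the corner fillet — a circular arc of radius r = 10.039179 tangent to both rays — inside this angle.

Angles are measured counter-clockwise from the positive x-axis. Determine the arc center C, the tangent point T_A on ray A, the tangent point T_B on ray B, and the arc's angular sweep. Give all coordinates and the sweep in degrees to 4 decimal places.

center=(6.4728,17.1708) T_A=(11.7206,8.6124) T_B=(-1.4034,10.9458) sweep=83.1944

bisector direction at 79.9186° = (0.175047,0.984560)
center distance |VC| = r/sin(θ/2) = 10.039179/sin(48.4028°) = 13.424404
C = V + |VC|·bis = (6.4728,17.1708)
T_A = V + ((C−V)·d_A)·d_A = V + 8.9123·d_A = (11.7206,8.6124)
T_B = V + ((C−V)·d_B)·d_B = V + 8.9123·d_B = (-1.4034,10.9458)
sweep = 180° − θ = 83.1944°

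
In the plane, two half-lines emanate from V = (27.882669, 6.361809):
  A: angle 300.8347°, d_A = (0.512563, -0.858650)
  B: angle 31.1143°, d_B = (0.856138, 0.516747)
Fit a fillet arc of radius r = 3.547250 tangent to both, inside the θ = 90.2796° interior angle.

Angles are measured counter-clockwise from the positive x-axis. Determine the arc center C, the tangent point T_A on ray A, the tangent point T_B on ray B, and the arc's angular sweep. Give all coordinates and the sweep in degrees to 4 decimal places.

center=(32.7379,5.1490) T_A=(29.6920,3.3308) T_B=(30.9048,8.1859) sweep=89.7204

bisector direction at 345.9745° = (0.970188,-0.242354)
center distance |VC| = r/sin(θ/2) = 3.547250/sin(45.1398°) = 5.004373
C = V + |VC|·bis = (32.7379,5.1490)
T_A = V + ((C−V)·d_A)·d_A = V + 3.5300·d_A = (29.6920,3.3308)
T_B = V + ((C−V)·d_B)·d_B = V + 3.5300·d_B = (30.9048,8.1859)
sweep = 180° − θ = 89.7204°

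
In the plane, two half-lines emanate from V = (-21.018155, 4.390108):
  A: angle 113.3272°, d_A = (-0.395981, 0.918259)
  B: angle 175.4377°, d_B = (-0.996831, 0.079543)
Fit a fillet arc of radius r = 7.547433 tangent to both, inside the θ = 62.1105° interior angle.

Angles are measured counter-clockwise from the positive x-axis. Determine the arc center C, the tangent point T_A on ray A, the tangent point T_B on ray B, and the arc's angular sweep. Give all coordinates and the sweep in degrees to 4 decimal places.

center=(-32.9117,12.9106) T_A=(-25.9812,15.8992) T_B=(-33.5121,5.3871) sweep=117.8895

bisector direction at 144.3825° = (-0.812922,0.582372)
center distance |VC| = r/sin(θ/2) = 7.547433/sin(31.0553°) = 14.630653
C = V + |VC|·bis = (-32.9117,12.9106)
T_A = V + ((C−V)·d_A)·d_A = V + 12.5336·d_A = (-25.9812,15.8992)
T_B = V + ((C−V)·d_B)·d_B = V + 12.5336·d_B = (-33.5121,5.3871)
sweep = 180° − θ = 117.8895°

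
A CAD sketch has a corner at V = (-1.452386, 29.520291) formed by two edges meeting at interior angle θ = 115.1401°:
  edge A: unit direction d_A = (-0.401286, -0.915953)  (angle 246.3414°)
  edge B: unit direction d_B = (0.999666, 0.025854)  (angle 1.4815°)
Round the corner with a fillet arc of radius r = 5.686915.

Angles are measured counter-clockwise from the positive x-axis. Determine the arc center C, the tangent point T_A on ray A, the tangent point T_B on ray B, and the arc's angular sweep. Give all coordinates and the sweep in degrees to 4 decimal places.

center=(2.3066,23.9287) T_A=(-2.9023,26.2108) T_B=(2.1596,29.6137) sweep=64.8599

bisector direction at 303.9114° = (0.557911,-0.829901)
center distance |VC| = r/sin(θ/2) = 5.686915/sin(57.5701°) = 6.737670
C = V + |VC|·bis = (2.3066,23.9287)
T_A = V + ((C−V)·d_A)·d_A = V + 3.6132·d_A = (-2.9023,26.2108)
T_B = V + ((C−V)·d_B)·d_B = V + 3.6132·d_B = (2.1596,29.6137)
sweep = 180° − θ = 64.8599°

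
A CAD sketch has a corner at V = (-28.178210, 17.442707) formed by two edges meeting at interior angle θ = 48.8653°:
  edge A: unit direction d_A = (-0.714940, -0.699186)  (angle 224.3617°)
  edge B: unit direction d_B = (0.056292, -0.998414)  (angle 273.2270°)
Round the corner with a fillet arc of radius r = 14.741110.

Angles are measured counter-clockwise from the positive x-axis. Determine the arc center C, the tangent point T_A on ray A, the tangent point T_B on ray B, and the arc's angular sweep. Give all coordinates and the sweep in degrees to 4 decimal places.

center=(-41.0694,-15.7831) T_A=(-51.3762,-5.2441) T_B=(-26.3517,-14.9533) sweep=131.1347

bisector direction at 248.7944° = (-0.361717,-0.932288)
center distance |VC| = r/sin(θ/2) = 14.741110/sin(24.4326°) = 35.638973
C = V + |VC|·bis = (-41.0694,-15.7831)
T_A = V + ((C−V)·d_A)·d_A = V + 32.4474·d_A = (-51.3762,-5.2441)
T_B = V + ((C−V)·d_B)·d_B = V + 32.4474·d_B = (-26.3517,-14.9533)
sweep = 180° − θ = 131.1347°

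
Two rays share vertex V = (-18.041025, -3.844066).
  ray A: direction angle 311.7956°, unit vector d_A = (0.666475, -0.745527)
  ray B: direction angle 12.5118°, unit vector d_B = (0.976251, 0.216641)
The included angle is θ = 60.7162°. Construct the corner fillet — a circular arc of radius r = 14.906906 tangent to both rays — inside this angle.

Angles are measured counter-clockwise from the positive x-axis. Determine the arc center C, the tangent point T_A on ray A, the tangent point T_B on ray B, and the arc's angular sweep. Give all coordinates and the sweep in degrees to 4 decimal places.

bisector direction at 342.1537° = (0.951882,-0.306465)
center distance |VC| = r/sin(θ/2) = 14.906906/sin(30.3581°) = 29.495095
C = V + |VC|·bis = (10.0348,-12.8833)
T_A = V + ((C−V)·d_A)·d_A = V + 25.4508·d_A = (-1.0787,-22.8184)
T_B = V + ((C−V)·d_B)·d_B = V + 25.4508·d_B = (6.8054,1.6696)
sweep = 180° − θ = 119.2838°

center=(10.0348,-12.8833) T_A=(-1.0787,-22.8184) T_B=(6.8054,1.6696) sweep=119.2838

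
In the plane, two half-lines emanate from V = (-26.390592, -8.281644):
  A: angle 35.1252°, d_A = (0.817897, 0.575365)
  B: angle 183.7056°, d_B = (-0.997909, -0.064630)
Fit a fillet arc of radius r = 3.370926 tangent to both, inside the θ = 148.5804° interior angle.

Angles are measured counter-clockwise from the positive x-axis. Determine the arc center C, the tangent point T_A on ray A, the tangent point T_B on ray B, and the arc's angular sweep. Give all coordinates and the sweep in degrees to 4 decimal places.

center=(-27.5546,-4.9790) T_A=(-25.6151,-7.7361) T_B=(-27.3368,-8.3429) sweep=31.4196

bisector direction at 109.4154° = (-0.332415,0.943133)
center distance |VC| = r/sin(θ/2) = 3.370926/sin(74.2902°) = 3.501732
C = V + |VC|·bis = (-27.5546,-4.9790)
T_A = V + ((C−V)·d_A)·d_A = V + 0.9481·d_A = (-25.6151,-7.7361)
T_B = V + ((C−V)·d_B)·d_B = V + 0.9481·d_B = (-27.3368,-8.3429)
sweep = 180° − θ = 31.4196°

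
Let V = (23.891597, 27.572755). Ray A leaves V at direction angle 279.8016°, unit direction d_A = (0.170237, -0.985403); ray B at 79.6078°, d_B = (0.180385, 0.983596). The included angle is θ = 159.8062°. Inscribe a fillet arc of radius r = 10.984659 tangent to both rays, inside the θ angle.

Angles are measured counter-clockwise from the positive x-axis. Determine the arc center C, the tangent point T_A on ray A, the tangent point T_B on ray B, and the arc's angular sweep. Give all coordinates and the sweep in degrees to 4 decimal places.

center=(35.0489,27.5153) T_A=(24.2246,25.6453) T_B=(24.2444,29.4967) sweep=20.1938

bisector direction at 359.7047° = (0.999987,-0.005154)
center distance |VC| = r/sin(θ/2) = 10.984659/sin(79.9031°) = 11.157458
C = V + |VC|·bis = (35.0489,27.5153)
T_A = V + ((C−V)·d_A)·d_A = V + 1.9561·d_A = (24.2246,25.6453)
T_B = V + ((C−V)·d_B)·d_B = V + 1.9561·d_B = (24.2444,29.4967)
sweep = 180° − θ = 20.1938°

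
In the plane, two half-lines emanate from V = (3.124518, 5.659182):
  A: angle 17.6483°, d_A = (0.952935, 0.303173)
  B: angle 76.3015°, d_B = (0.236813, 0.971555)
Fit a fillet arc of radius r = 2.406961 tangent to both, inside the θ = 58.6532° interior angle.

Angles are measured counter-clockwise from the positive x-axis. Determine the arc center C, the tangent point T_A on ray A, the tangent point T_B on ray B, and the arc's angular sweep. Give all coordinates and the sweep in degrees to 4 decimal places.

center=(6.4776,9.2518) T_A=(7.2074,6.9581) T_B=(4.1391,9.8218) sweep=121.3468

bisector direction at 46.9749° = (0.682319,0.731055)
center distance |VC| = r/sin(θ/2) = 2.406961/sin(29.3266°) = 4.914299
C = V + |VC|·bis = (6.4776,9.2518)
T_A = V + ((C−V)·d_A)·d_A = V + 4.2845·d_A = (7.2074,6.9581)
T_B = V + ((C−V)·d_B)·d_B = V + 4.2845·d_B = (4.1391,9.8218)
sweep = 180° − θ = 121.3468°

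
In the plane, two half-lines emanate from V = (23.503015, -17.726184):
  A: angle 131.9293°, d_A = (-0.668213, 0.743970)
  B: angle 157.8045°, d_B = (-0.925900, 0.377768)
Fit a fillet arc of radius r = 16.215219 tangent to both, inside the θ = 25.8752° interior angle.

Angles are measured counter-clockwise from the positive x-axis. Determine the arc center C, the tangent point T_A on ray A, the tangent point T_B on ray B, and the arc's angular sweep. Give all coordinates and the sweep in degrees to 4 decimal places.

bisector direction at 144.8669° = (-0.817817,0.575478)
center distance |VC| = r/sin(θ/2) = 16.215219/sin(12.9376°) = 72.425018
C = V + |VC|·bis = (-35.7274,23.9528)
T_A = V + ((C−V)·d_A)·d_A = V + 70.5865·d_A = (-23.6638,34.7880)
T_B = V + ((C−V)·d_B)·d_B = V + 70.5865·d_B = (-41.8530,8.9391)
sweep = 180° − θ = 154.1248°

center=(-35.7274,23.9528) T_A=(-23.6638,34.7880) T_B=(-41.8530,8.9391) sweep=154.1248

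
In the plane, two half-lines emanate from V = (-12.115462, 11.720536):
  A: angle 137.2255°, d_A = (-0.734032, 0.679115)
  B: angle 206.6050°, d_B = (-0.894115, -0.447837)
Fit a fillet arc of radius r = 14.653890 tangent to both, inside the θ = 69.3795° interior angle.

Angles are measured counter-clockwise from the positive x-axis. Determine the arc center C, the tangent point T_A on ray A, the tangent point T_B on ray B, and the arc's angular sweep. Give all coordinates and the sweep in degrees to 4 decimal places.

bisector direction at 171.9152° = (-0.990061,0.140638)
center distance |VC| = r/sin(θ/2) = 14.653890/sin(34.6897°) = 25.747768
C = V + |VC|·bis = (-37.6073,15.3416)
T_A = V + ((C−V)·d_A)·d_A = V + 21.1710·d_A = (-27.6557,26.0981)
T_B = V + ((C−V)·d_B)·d_B = V + 21.1710·d_B = (-31.0448,2.2394)
sweep = 180° − θ = 110.6205°

center=(-37.6073,15.3416) T_A=(-27.6557,26.0981) T_B=(-31.0448,2.2394) sweep=110.6205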